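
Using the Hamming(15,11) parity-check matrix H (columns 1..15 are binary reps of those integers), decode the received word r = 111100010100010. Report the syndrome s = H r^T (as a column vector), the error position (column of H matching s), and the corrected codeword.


s = (1, 0, 0, 0)^T, error position = 8, corrected codeword c = 111100000100010

Compute s = H r^T mod 2 one row at a time:
  s_1 = 1 + 0 + 1 + 0 + 0 + 0 + 1 + 0 = 3 ≡ 1 (mod 2).
  s_2 = 1 + 0 + 0 + 0 + 0 + 0 + 1 + 0 = 2 ≡ 0 (mod 2).
  s_3 = 1 + 1 + 0 + 0 + 1 + 0 + 1 + 0 = 4 ≡ 0 (mod 2).
  s_4 = 1 + 1 + 0 + 0 + 0 + 0 + 0 + 0 = 2 ≡ 0 (mod 2).
s = (1, 0, 0, 0)^T — this equals column 8 of H (binary 1000), so error is at position 8.
Correct: flip bit 8 of r = 111100010100010 to get c = 111100000100010.


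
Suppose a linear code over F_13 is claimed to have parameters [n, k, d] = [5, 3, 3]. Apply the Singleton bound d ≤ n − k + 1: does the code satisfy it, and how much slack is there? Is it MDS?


Singleton RHS = n − k + 1 = 3, slack = 0, bound satisfied, MDS.

Singleton bound: d ≤ n − k + 1.
Here n = 5, k = 3, so n − k + 1 = 3.
Given d = 3, check d ≤ 3: YES.
Slack = (n − k + 1) − d = 0.
The code is MDS (slack = 0).
Description: the claimed parameters are [5, 3, 3]_13; such a code would be MDS (meets Singleton bound).


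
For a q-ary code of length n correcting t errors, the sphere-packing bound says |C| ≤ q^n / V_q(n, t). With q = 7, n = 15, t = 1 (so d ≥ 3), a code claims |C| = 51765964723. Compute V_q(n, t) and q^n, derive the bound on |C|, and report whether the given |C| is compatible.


V_q(n, t) = 91, q^n = 4747561509943, Hamming bound = 52171005603, |C| = 51765964723 ≤ bound (satisfied).

Step 1: Compute V_q(n, t) = Σ_{j=0}^1 C(n, j) (q−1)^j.
  j = 0: C(15,0)·(6)^0 = 1·1 = 1.
  j = 1: C(15,1)·(6)^1 = 15·6 = 90.
  V_q(n, t) = 1 + 90 = 91.
Step 2: q^n = 7^15 = 4747561509943.
Step 3: Hamming bound ⌊q^n / V_q(n,t)⌋ = ⌊4747561509943/91⌋ = 52171005603.
Step 4: Compare |C| = 51765964723 to 52171005603: satisfied.
The claimed |C| lies below the Hamming bound.


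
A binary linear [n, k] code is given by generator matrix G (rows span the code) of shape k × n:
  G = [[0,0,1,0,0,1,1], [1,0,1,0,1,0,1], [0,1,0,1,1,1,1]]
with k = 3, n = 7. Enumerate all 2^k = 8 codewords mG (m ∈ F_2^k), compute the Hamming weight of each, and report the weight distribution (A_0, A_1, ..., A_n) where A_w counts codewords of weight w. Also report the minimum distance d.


Weight distribution: A_0 = 1, A_3 = 2, A_4 = 3, A_5 = 2. Minimum distance d = 3.

Enumerate all 2^3 = 8 messages m ∈ F_2^3.
For each, compute codeword c = mG in F_2^7, then tally its weight.
  m = 000 → c = 0000000, weight = 0.
  m = 100 → c = 0010011, weight = 3.
  m = 010 → c = 1010101, weight = 4.
  m = 110 → c = 1000110, weight = 3.
  m = 001 → c = 0101111, weight = 5.
  m = 101 → c = 0111100, weight = 4.
  m = 011 → c = 1111010, weight = 5.
  m = 111 → c = 1101001, weight = 4.
Tally weights:
  weight 0: 1 codewords.
  weight 3: 2 codewords.
  weight 4: 3 codewords.
  weight 5: 2 codewords.
Minimum distance d = smallest w > 0 with A_w > 0 = 3.
Sanity: Σ A_w = 8 = 2^3 = 8 ✓.


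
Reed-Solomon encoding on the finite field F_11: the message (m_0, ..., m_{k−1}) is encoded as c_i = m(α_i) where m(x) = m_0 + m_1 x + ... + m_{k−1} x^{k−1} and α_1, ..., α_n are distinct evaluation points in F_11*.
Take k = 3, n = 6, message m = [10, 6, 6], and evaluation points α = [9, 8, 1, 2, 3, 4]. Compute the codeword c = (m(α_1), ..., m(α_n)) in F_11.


c = [0, 2, 0, 2, 5, 9]

Message polynomial: m(x) = 10 + 6·x + 6·x^2 (mod 11).
For each evaluation point α_i, compute m(α_i) mod 11:
  α_1 = 9: Horner steps 6 → 5 → 0, so m(9) = 0.
  α_2 = 8: Horner steps 6 → 10 → 2, so m(8) = 2.
  α_3 = 1: Horner steps 6 → 1 → 0, so m(1) = 0.
  α_4 = 2: Horner steps 6 → 7 → 2, so m(2) = 2.
  α_5 = 3: Horner steps 6 → 2 → 5, so m(3) = 5.
  α_6 = 4: Horner steps 6 → 8 → 9, so m(4) = 9.
Codeword c = [0, 2, 0, 2, 5, 9] ∈ F_11^6.


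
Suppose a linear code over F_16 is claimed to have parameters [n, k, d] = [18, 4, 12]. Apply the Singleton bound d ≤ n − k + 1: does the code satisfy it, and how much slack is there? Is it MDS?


Singleton RHS = n − k + 1 = 15, slack = 3, bound satisfied, not MDS.

Singleton bound: d ≤ n − k + 1.
Here n = 18, k = 4, so n − k + 1 = 15.
Given d = 12, check d ≤ 15: YES.
Slack = (n − k + 1) − d = 3.
The code is NOT MDS (slack = 3 > 0).
Description: the claimed parameters are [18, 4, 12]_16; such a code would be non-MDS.


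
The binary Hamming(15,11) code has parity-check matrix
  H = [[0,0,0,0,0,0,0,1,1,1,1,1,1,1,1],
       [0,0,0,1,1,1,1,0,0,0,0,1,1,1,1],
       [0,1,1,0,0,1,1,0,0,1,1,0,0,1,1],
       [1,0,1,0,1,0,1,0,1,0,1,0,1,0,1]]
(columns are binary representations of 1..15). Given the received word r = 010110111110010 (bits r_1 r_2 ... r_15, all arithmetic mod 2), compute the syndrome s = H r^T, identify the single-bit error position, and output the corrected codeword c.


s = (1, 0, 1, 0)^T, error position = 10, corrected codeword c = 010110111010010

Compute s = H r^T mod 2 one row at a time:
  s_1 = 1 + 1 + 1 + 1 + 0 + 0 + 1 + 0 = 5 ≡ 1 (mod 2).
  s_2 = 1 + 1 + 0 + 1 + 0 + 0 + 1 + 0 = 4 ≡ 0 (mod 2).
  s_3 = 1 + 0 + 0 + 1 + 1 + 1 + 1 + 0 = 5 ≡ 1 (mod 2).
  s_4 = 0 + 0 + 1 + 1 + 1 + 1 + 0 + 0 = 4 ≡ 0 (mod 2).
s = (1, 0, 1, 0)^T — this equals column 10 of H (binary 1010), so error is at position 10.
Correct: flip bit 10 of r = 010110111110010 to get c = 010110111010010.


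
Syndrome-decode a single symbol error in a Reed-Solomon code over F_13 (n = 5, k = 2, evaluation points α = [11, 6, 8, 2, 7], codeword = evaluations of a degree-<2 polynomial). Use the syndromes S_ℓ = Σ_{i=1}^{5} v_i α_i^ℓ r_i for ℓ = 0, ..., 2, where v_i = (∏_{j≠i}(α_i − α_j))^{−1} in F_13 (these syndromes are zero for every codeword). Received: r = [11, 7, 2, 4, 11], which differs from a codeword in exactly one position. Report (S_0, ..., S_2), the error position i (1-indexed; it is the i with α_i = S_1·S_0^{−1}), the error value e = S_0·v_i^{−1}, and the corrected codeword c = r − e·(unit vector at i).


S = (7, 12, 2), error at position 1, error magnitude e = 10, c = [1, 7, 2, 4, 11].

Step 1: column multipliers v_i = (∏_{j≠i}(α_i − α_j))^{−1} mod 13.
  i = 1 (α = 11): (11−6)(11−8)(11−2)(11−7) = 5·3·9·4 = 540 ≡ 7, so v_1 = 7^{−1} = 2 (mod 13).
  i = 2 (α = 6): (6−11)(6−8)(6−2)(6−7) = (−5)·(−2)·4·(−1) = −40 ≡ 12, so v_2 = 12^{−1} = 12 (mod 13).
  i = 3 (α = 8): (8−11)(8−6)(8−2)(8−7) = (−3)·2·6·1 = −36 ≡ 3, so v_3 = 3^{−1} = 9 (mod 13).
  i = 4 (α = 2): (2−11)(2−6)(2−8)(2−7) = (−9)·(−4)·(−6)·(−5) = 1080 ≡ 1, so v_4 = 1^{−1} = 1 (mod 13).
  i = 5 (α = 7): (7−11)(7−6)(7−8)(7−2) = (−4)·1·(−1)·5 = 20 ≡ 7, so v_5 = 7^{−1} = 2 (mod 13).
  v = [2, 12, 9, 1, 2].
Step 2: syndromes of r = [11, 7, 2, 4, 11] (all sums mod 13).
  S_0 = Σ v_i r_i = 2·11 + 12·7 + 9·2 + 1·4 + 2·11 = 150 ≡ 7.
  S_1 = Σ v_i α_i r_i = 2·11·11 + 12·6·7 + 9·8·2 + 1·2·4 + 2·7·11 = 1052 ≡ 12.
  α_i^2 mod 13 = [4, 10, 12, 4, 10].
  S_2 = Σ v_i α_i^2 r_i = 2·4·11 + 12·10·7 + 9·12·2 + 1·4·4 + 2·10·11 = 1380 ≡ 2.
  S = (7, 12, 2) ≠ 0, so r is not a codeword (an error is present).
Step 3: locate the error. For a single error e at position i, S_ℓ = v_i·e·α_i^ℓ, so α_err = S_1/S_0.
  S_0^{−1} = 7^{−1} = 2 (mod 13), so α_err = 12·2 = 24 ≡ 11 = α_1. Error position i = 1.
  Consistency check: S_2/S_1 = 2·12 = 24 ≡ 11 = α_err ✓ (single-error assumption holds).
Step 4: error magnitude e = S_0/v_1 = S_0·∏_{j≠1}(α_1 − α_j) = 7·7 = 49 ≡ 10 (mod 13).
Step 5: correct position 1: c_1 = r_1 − e = 11 − 10 ≡ 1 (mod 13). Hence c = [1, 7, 2, 4, 11].
  Check: interpolating c through the α_i gives m(x) = 9 + 4·x (degree < 2) with m(α_i) = c_i for every i, so c is indeed a codeword.


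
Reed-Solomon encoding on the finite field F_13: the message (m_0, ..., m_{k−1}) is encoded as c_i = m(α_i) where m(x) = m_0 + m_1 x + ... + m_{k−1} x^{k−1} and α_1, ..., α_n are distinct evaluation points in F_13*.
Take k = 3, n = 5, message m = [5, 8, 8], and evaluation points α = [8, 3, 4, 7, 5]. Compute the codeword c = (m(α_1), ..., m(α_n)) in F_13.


c = [9, 10, 9, 11, 11]

Message polynomial: m(x) = 5 + 8·x + 8·x^2 (mod 13).
For each evaluation point α_i, compute m(α_i) mod 13:
  α_1 = 8: Horner steps 8 → 7 → 9, so m(8) = 9.
  α_2 = 3: Horner steps 8 → 6 → 10, so m(3) = 10.
  α_3 = 4: Horner steps 8 → 1 → 9, so m(4) = 9.
  α_4 = 7: Horner steps 8 → 12 → 11, so m(7) = 11.
  α_5 = 5: Horner steps 8 → 9 → 11, so m(5) = 11.
Codeword c = [9, 10, 9, 11, 11] ∈ F_13^5.


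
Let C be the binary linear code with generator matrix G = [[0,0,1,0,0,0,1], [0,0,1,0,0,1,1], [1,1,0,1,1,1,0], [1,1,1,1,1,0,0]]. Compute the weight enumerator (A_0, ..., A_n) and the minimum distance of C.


Weight distribution: A_0 = 1, A_1 = 3, A_2 = 3, A_3 = 1, A_4 = 1, A_5 = 3, A_6 = 3, A_7 = 1. Minimum distance d = 1.

Enumerate all 2^4 = 16 messages m ∈ F_2^4.
For each, compute codeword c = mG in F_2^7, then tally its weight.
  m = 0000 → c = 0000000, weight = 0.
  m = 1000 → c = 0010001, weight = 2.
  m = 0100 → c = 0010011, weight = 3.
  m = 1100 → c = 0000010, weight = 1.
  m = 0010 → c = 1101110, weight = 5.
  m = 1010 → c = 1111111, weight = 7.
  m = 0110 → c = 1111101, weight = 6.
  m = 1110 → c = 1101100, weight = 4.
  m = 0001 → c = 1111100, weight = 5.
  m = 1001 → c = 1101101, weight = 5.
  m = 0101 → c = 1101111, weight = 6.
  m = 1101 → c = 1111110, weight = 6.
  m = 0011 → c = 0010010, weight = 2.
  m = 1011 → c = 0000011, weight = 2.
  m = 0111 → c = 0000001, weight = 1.
  m = 1111 → c = 0010000, weight = 1.
Tally weights:
  weight 0: 1 codewords.
  weight 1: 3 codewords.
  weight 2: 3 codewords.
  weight 3: 1 codewords.
  weight 4: 1 codewords.
  weight 5: 3 codewords.
  weight 6: 3 codewords.
  weight 7: 1 codewords.
Minimum distance d = smallest w > 0 with A_w > 0 = 1.
Sanity: Σ A_w = 16 = 2^4 = 16 ✓.


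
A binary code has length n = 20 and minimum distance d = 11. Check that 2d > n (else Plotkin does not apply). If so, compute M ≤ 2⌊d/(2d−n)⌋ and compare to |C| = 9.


Plotkin bound M ≤ 10; given |C| = 9 ≤ bound (satisfied).

Check applicability: 2d = 22, n = 20.
2d − n = 2 > 0, so Plotkin applies.
Compute d/(2d−n) = 11/2 ≈ 5.5000.
⌊d/(2d−n)⌋ = 5.
Plotkin bound: M ≤ 2·5 = 10.
Given |C| = 9, check: satisfied.
This |C| is below the Plotkin bound.


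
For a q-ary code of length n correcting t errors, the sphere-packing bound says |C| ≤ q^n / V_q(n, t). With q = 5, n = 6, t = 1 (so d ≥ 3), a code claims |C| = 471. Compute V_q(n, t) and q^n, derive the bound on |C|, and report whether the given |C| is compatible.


V_q(n, t) = 25, q^n = 15625, Hamming bound = 625, |C| = 471 ≤ bound (satisfied).

Step 1: Compute V_q(n, t) = Σ_{j=0}^1 C(n, j) (q−1)^j.
  j = 0: C(6,0)·(4)^0 = 1·1 = 1.
  j = 1: C(6,1)·(4)^1 = 6·4 = 24.
  V_q(n, t) = 1 + 24 = 25.
Step 2: q^n = 5^6 = 15625.
Step 3: Hamming bound ⌊q^n / V_q(n,t)⌋ = ⌊15625/25⌋ = 625.
Step 4: Compare |C| = 471 to 625: satisfied.
The claimed |C| lies below the Hamming bound.


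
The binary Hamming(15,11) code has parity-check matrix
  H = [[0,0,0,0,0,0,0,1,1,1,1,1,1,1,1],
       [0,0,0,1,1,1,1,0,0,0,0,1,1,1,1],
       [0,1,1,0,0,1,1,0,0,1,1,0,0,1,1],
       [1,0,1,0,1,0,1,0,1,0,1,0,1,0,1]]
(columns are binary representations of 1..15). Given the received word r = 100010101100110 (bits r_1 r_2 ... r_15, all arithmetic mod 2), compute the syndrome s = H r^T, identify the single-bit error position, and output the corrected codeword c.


s = (0, 0, 1, 1)^T, error position = 3, corrected codeword c = 101010101100110

Compute s = H r^T mod 2 one row at a time:
  s_1 = 0 + 1 + 1 + 0 + 0 + 1 + 1 + 0 = 4 ≡ 0 (mod 2).
  s_2 = 0 + 1 + 0 + 1 + 0 + 1 + 1 + 0 = 4 ≡ 0 (mod 2).
  s_3 = 0 + 0 + 0 + 1 + 1 + 0 + 1 + 0 = 3 ≡ 1 (mod 2).
  s_4 = 1 + 0 + 1 + 1 + 1 + 0 + 1 + 0 = 5 ≡ 1 (mod 2).
s = (0, 0, 1, 1)^T — this equals column 3 of H (binary 0011), so error is at position 3.
Correct: flip bit 3 of r = 100010101100110 to get c = 101010101100110.


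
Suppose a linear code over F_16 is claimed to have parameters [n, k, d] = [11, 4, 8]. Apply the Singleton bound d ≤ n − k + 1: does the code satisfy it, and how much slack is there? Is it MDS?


Singleton RHS = n − k + 1 = 8, slack = 0, bound satisfied, MDS.

Singleton bound: d ≤ n − k + 1.
Here n = 11, k = 4, so n − k + 1 = 8.
Given d = 8, check d ≤ 8: YES.
Slack = (n − k + 1) − d = 0.
The code is MDS (slack = 0).
Description: the claimed parameters are [11, 4, 8]_16; such a code would be MDS (meets Singleton bound).


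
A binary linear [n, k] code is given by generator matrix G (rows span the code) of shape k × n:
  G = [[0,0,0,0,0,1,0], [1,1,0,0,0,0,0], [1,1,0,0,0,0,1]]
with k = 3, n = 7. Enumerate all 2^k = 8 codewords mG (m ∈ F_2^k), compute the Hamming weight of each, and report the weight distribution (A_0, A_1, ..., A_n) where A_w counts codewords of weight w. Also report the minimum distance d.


Weight distribution: A_0 = 1, A_1 = 2, A_2 = 2, A_3 = 2, A_4 = 1. Minimum distance d = 1.

Enumerate all 2^3 = 8 messages m ∈ F_2^3.
For each, compute codeword c = mG in F_2^7, then tally its weight.
  m = 000 → c = 0000000, weight = 0.
  m = 100 → c = 0000010, weight = 1.
  m = 010 → c = 1100000, weight = 2.
  m = 110 → c = 1100010, weight = 3.
  m = 001 → c = 1100001, weight = 3.
  m = 101 → c = 1100011, weight = 4.
  m = 011 → c = 0000001, weight = 1.
  m = 111 → c = 0000011, weight = 2.
Tally weights:
  weight 0: 1 codewords.
  weight 1: 2 codewords.
  weight 2: 2 codewords.
  weight 3: 2 codewords.
  weight 4: 1 codewords.
Minimum distance d = smallest w > 0 with A_w > 0 = 1.
Sanity: Σ A_w = 8 = 2^3 = 8 ✓.


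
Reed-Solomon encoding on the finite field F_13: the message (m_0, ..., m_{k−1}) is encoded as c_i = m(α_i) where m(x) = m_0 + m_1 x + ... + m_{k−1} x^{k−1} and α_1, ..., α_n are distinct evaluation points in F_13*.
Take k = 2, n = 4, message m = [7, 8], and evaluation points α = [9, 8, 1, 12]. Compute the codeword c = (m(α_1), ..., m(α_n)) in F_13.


c = [1, 6, 2, 12]

Message polynomial: m(x) = 7 + 8·x (mod 13).
For each evaluation point α_i, compute m(α_i) mod 13:
  α_1 = 9: Horner steps 8 → 1, so m(9) = 1.
  α_2 = 8: Horner steps 8 → 6, so m(8) = 6.
  α_3 = 1: Horner steps 8 → 2, so m(1) = 2.
  α_4 = 12: Horner steps 8 → 12, so m(12) = 12.
Codeword c = [1, 6, 2, 12] ∈ F_13^4.


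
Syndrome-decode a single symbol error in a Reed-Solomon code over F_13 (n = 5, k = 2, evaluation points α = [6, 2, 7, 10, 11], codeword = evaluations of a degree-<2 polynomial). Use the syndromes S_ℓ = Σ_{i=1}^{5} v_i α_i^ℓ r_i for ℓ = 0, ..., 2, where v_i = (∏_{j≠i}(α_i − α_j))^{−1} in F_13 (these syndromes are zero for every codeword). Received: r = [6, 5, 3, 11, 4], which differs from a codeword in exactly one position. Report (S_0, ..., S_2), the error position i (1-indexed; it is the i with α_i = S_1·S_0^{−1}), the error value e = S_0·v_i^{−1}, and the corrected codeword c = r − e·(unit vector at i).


S = (7, 5, 11), error at position 4, error magnitude e = 4, c = [6, 5, 3, 7, 4].

Step 1: column multipliers v_i = (∏_{j≠i}(α_i − α_j))^{−1} mod 13.
  i = 1 (α = 6): (6−2)(6−7)(6−10)(6−11) = 4·(−1)·(−4)·(−5) = −80 ≡ 11, so v_1 = 11^{−1} = 6 (mod 13).
  i = 2 (α = 2): (2−6)(2−7)(2−10)(2−11) = (−4)·(−5)·(−8)·(−9) = 1440 ≡ 10, so v_2 = 10^{−1} = 4 (mod 13).
  i = 3 (α = 7): (7−6)(7−2)(7−10)(7−11) = 1·5·(−3)·(−4) = 60 ≡ 8, so v_3 = 8^{−1} = 5 (mod 13).
  i = 4 (α = 10): (10−6)(10−2)(10−7)(10−11) = 4·8·3·(−1) = −96 ≡ 8, so v_4 = 8^{−1} = 5 (mod 13).
  i = 5 (α = 11): (11−6)(11−2)(11−7)(11−10) = 5·9·4·1 = 180 ≡ 11, so v_5 = 11^{−1} = 6 (mod 13).
  v = [6, 4, 5, 5, 6].
Step 2: syndromes of r = [6, 5, 3, 11, 4] (all sums mod 13).
  S_0 = Σ v_i r_i = 6·6 + 4·5 + 5·3 + 5·11 + 6·4 = 150 ≡ 7.
  S_1 = Σ v_i α_i r_i = 6·6·6 + 4·2·5 + 5·7·3 + 5·10·11 + 6·11·4 = 1175 ≡ 5.
  α_i^2 mod 13 = [10, 4, 10, 9, 4].
  S_2 = Σ v_i α_i^2 r_i = 6·10·6 + 4·4·5 + 5·10·3 + 5·9·11 + 6·4·4 = 1181 ≡ 11.
  S = (7, 5, 11) ≠ 0, so r is not a codeword (an error is present).
Step 3: locate the error. For a single error e at position i, S_ℓ = v_i·e·α_i^ℓ, so α_err = S_1/S_0.
  S_0^{−1} = 7^{−1} = 2 (mod 13), so α_err = 5·2 = 10 ≡ 10 = α_4. Error position i = 4.
  Consistency check: S_2/S_1 = 11·8 = 88 ≡ 10 = α_err ✓ (single-error assumption holds).
Step 4: error magnitude e = S_0/v_4 = S_0·∏_{j≠4}(α_4 − α_j) = 7·8 = 56 ≡ 4 (mod 13).
Step 5: correct position 4: c_4 = r_4 − e = 11 − 4 ≡ 7 (mod 13). Hence c = [6, 5, 3, 7, 4].
  Check: interpolating c through the α_i gives m(x) = 11 + 10·x (degree < 2) with m(α_i) = c_i for every i, so c is indeed a codeword.


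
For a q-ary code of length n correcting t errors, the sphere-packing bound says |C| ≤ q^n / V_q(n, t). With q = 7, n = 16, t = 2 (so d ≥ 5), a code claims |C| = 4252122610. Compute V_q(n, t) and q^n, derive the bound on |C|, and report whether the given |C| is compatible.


V_q(n, t) = 4417, q^n = 33232930569601, Hamming bound = 7523869270, |C| = 4252122610 ≤ bound (satisfied).

Step 1: Compute V_q(n, t) = Σ_{j=0}^2 C(n, j) (q−1)^j.
  j = 0: C(16,0)·(6)^0 = 1·1 = 1.
  j = 1: C(16,1)·(6)^1 = 16·6 = 96.
  j = 2: C(16,2)·(6)^2 = 120·36 = 4320.
  V_q(n, t) = 1 + 96 + 4320 = 4417.
Step 2: q^n = 7^16 = 33232930569601.
Step 3: Hamming bound ⌊q^n / V_q(n,t)⌋ = ⌊33232930569601/4417⌋ = 7523869270.
Step 4: Compare |C| = 4252122610 to 7523869270: satisfied.
The claimed |C| lies below the Hamming bound.


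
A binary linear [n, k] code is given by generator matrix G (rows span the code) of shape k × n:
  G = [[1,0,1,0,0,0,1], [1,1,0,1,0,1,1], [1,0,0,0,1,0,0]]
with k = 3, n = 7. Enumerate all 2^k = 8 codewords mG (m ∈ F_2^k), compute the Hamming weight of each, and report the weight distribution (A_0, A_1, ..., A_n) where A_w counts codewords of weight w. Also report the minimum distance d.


Weight distribution: A_0 = 1, A_2 = 1, A_3 = 2, A_4 = 1, A_5 = 2, A_6 = 1. Minimum distance d = 2.

Enumerate all 2^3 = 8 messages m ∈ F_2^3.
For each, compute codeword c = mG in F_2^7, then tally its weight.
  m = 000 → c = 0000000, weight = 0.
  m = 100 → c = 1010001, weight = 3.
  m = 010 → c = 1101011, weight = 5.
  m = 110 → c = 0111010, weight = 4.
  m = 001 → c = 1000100, weight = 2.
  m = 101 → c = 0010101, weight = 3.
  m = 011 → c = 0101111, weight = 5.
  m = 111 → c = 1111110, weight = 6.
Tally weights:
  weight 0: 1 codewords.
  weight 2: 1 codewords.
  weight 3: 2 codewords.
  weight 4: 1 codewords.
  weight 5: 2 codewords.
  weight 6: 1 codewords.
Minimum distance d = smallest w > 0 with A_w > 0 = 2.
Sanity: Σ A_w = 8 = 2^3 = 8 ✓.


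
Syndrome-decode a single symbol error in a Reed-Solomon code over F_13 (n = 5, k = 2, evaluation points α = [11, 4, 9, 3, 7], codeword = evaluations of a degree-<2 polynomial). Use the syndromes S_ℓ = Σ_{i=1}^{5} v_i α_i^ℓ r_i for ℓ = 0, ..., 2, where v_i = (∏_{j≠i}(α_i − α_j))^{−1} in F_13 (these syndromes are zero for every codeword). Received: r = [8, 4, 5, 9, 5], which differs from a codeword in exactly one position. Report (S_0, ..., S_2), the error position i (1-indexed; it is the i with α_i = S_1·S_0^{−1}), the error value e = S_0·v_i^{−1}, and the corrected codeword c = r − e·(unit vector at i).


S = (11, 12, 6), error at position 5, error magnitude e = 3, c = [8, 4, 5, 9, 2].

Step 1: column multipliers v_i = (∏_{j≠i}(α_i − α_j))^{−1} mod 13.
  i = 1 (α = 11): (11−4)(11−9)(11−3)(11−7) = 7·2·8·4 = 448 ≡ 6, so v_1 = 6^{−1} = 11 (mod 13).
  i = 2 (α = 4): (4−11)(4−9)(4−3)(4−7) = (−7)·(−5)·1·(−3) = −105 ≡ 12, so v_2 = 12^{−1} = 12 (mod 13).
  i = 3 (α = 9): (9−11)(9−4)(9−3)(9−7) = (−2)·5·6·2 = −120 ≡ 10, so v_3 = 10^{−1} = 4 (mod 13).
  i = 4 (α = 3): (3−11)(3−4)(3−9)(3−7) = (−8)·(−1)·(−6)·(−4) = 192 ≡ 10, so v_4 = 10^{−1} = 4 (mod 13).
  i = 5 (α = 7): (7−11)(7−4)(7−9)(7−3) = (−4)·3·(−2)·4 = 96 ≡ 5, so v_5 = 5^{−1} = 8 (mod 13).
  v = [11, 12, 4, 4, 8].
Step 2: syndromes of r = [8, 4, 5, 9, 5] (all sums mod 13).
  S_0 = Σ v_i r_i = 11·8 + 12·4 + 4·5 + 4·9 + 8·5 = 232 ≡ 11.
  S_1 = Σ v_i α_i r_i = 11·11·8 + 12·4·4 + 4·9·5 + 4·3·9 + 8·7·5 = 1728 ≡ 12.
  α_i^2 mod 13 = [4, 3, 3, 9, 10].
  S_2 = Σ v_i α_i^2 r_i = 11·4·8 + 12·3·4 + 4·3·5 + 4·9·9 + 8·10·5 = 1280 ≡ 6.
  S = (11, 12, 6) ≠ 0, so r is not a codeword (an error is present).
Step 3: locate the error. For a single error e at position i, S_ℓ = v_i·e·α_i^ℓ, so α_err = S_1/S_0.
  S_0^{−1} = 11^{−1} = 6 (mod 13), so α_err = 12·6 = 72 ≡ 7 = α_5. Error position i = 5.
  Consistency check: S_2/S_1 = 6·12 = 72 ≡ 7 = α_err ✓ (single-error assumption holds).
Step 4: error magnitude e = S_0/v_5 = S_0·∏_{j≠5}(α_5 − α_j) = 11·5 = 55 ≡ 3 (mod 13).
Step 5: correct position 5: c_5 = r_5 − e = 5 − 3 ≡ 2 (mod 13). Hence c = [8, 4, 5, 9, 2].
  Check: interpolating c through the α_i gives m(x) = 11 + 8·x (degree < 2) with m(α_i) = c_i for every i, so c is indeed a codeword.


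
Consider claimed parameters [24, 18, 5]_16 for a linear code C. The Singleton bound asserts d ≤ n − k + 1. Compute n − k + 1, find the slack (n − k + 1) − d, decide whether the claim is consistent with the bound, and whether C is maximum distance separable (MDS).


Singleton RHS = n − k + 1 = 7, slack = 2, bound satisfied, not MDS.

Singleton bound: d ≤ n − k + 1.
Here n = 24, k = 18, so n − k + 1 = 7.
Given d = 5, check d ≤ 7: YES.
Slack = (n − k + 1) − d = 2.
The code is NOT MDS (slack = 2 > 0).
Description: the claimed parameters are [24, 18, 5]_16; such a code would be non-MDS.


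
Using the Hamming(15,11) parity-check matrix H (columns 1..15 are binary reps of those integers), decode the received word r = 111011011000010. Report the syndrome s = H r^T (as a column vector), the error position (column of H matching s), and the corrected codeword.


s = (1, 1, 0, 0)^T, error position = 12, corrected codeword c = 111011011001010

Compute s = H r^T mod 2 one row at a time:
  s_1 = 1 + 1 + 0 + 0 + 0 + 0 + 1 + 0 = 3 ≡ 1 (mod 2).
  s_2 = 0 + 1 + 1 + 0 + 0 + 0 + 1 + 0 = 3 ≡ 1 (mod 2).
  s_3 = 1 + 1 + 1 + 0 + 0 + 0 + 1 + 0 = 4 ≡ 0 (mod 2).
  s_4 = 1 + 1 + 1 + 0 + 1 + 0 + 0 + 0 = 4 ≡ 0 (mod 2).
s = (1, 1, 0, 0)^T — this equals column 12 of H (binary 1100), so error is at position 12.
Correct: flip bit 12 of r = 111011011000010 to get c = 111011011001010.


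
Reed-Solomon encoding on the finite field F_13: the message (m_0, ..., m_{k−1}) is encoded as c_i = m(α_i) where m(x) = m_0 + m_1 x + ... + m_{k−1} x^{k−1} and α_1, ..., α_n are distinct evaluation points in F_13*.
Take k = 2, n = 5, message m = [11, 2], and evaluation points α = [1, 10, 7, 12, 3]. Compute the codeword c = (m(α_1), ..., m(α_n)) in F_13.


c = [0, 5, 12, 9, 4]

Message polynomial: m(x) = 11 + 2·x (mod 13).
For each evaluation point α_i, compute m(α_i) mod 13:
  α_1 = 1: Horner steps 2 → 0, so m(1) = 0.
  α_2 = 10: Horner steps 2 → 5, so m(10) = 5.
  α_3 = 7: Horner steps 2 → 12, so m(7) = 12.
  α_4 = 12: Horner steps 2 → 9, so m(12) = 9.
  α_5 = 3: Horner steps 2 → 4, so m(3) = 4.
Codeword c = [0, 5, 12, 9, 4] ∈ F_13^5.


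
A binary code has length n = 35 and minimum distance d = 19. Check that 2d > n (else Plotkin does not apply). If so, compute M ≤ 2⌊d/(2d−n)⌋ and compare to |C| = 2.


Plotkin bound M ≤ 12; given |C| = 2 ≤ bound (satisfied).

Check applicability: 2d = 38, n = 35.
2d − n = 3 > 0, so Plotkin applies.
Compute d/(2d−n) = 19/3 ≈ 6.3333.
⌊d/(2d−n)⌋ = 6.
Plotkin bound: M ≤ 2·6 = 12.
Given |C| = 2, check: satisfied.
This |C| is below the Plotkin bound.


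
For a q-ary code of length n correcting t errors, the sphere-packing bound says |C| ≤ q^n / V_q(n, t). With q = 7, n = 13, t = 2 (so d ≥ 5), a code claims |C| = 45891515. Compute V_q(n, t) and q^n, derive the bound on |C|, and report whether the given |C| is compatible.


V_q(n, t) = 2887, q^n = 96889010407, Hamming bound = 33560446, |C| = 45891515 > bound (violated).

Step 1: Compute V_q(n, t) = Σ_{j=0}^2 C(n, j) (q−1)^j.
  j = 0: C(13,0)·(6)^0 = 1·1 = 1.
  j = 1: C(13,1)·(6)^1 = 13·6 = 78.
  j = 2: C(13,2)·(6)^2 = 78·36 = 2808.
  V_q(n, t) = 1 + 78 + 2808 = 2887.
Step 2: q^n = 7^13 = 96889010407.
Step 3: Hamming bound ⌊q^n / V_q(n,t)⌋ = ⌊96889010407/2887⌋ = 33560446.
Step 4: Compare |C| = 45891515 to 33560446: violated.
The claimed |C| lies above the Hamming bound, so no 7-ary code of length 13 with d ≥ 5 can have 45891515 codewords.


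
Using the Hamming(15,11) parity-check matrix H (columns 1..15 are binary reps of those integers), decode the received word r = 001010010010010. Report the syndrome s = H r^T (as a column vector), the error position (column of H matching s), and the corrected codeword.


s = (1, 0, 1, 1)^T, error position = 11, corrected codeword c = 001010010000010

Compute s = H r^T mod 2 one row at a time:
  s_1 = 1 + 0 + 0 + 1 + 0 + 0 + 1 + 0 = 3 ≡ 1 (mod 2).
  s_2 = 0 + 1 + 0 + 0 + 0 + 0 + 1 + 0 = 2 ≡ 0 (mod 2).
  s_3 = 0 + 1 + 0 + 0 + 0 + 1 + 1 + 0 = 3 ≡ 1 (mod 2).
  s_4 = 0 + 1 + 1 + 0 + 0 + 1 + 0 + 0 = 3 ≡ 1 (mod 2).
s = (1, 0, 1, 1)^T — this equals column 11 of H (binary 1011), so error is at position 11.
Correct: flip bit 11 of r = 001010010010010 to get c = 001010010000010.


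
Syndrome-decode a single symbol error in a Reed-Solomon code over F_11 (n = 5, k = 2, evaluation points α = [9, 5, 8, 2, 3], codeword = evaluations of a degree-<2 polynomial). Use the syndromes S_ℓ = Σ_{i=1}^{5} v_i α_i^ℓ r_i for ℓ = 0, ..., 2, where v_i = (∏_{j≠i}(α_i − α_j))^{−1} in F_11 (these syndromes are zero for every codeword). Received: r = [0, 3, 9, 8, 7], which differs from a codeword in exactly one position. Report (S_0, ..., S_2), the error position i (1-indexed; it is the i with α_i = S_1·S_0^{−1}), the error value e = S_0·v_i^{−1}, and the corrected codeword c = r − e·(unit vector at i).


S = (5, 4, 1), error at position 5, error magnitude e = 8, c = [0, 3, 9, 8, 10].

Step 1: column multipliers v_i = (∏_{j≠i}(α_i − α_j))^{−1} mod 11.
  i = 1 (α = 9): (9−5)(9−8)(9−2)(9−3) = 4·1·7·6 = 168 ≡ 3, so v_1 = 3^{−1} = 4 (mod 11).
  i = 2 (α = 5): (5−9)(5−8)(5−2)(5−3) = (−4)·(−3)·3·2 = 72 ≡ 6, so v_2 = 6^{−1} = 2 (mod 11).
  i = 3 (α = 8): (8−9)(8−5)(8−2)(8−3) = (−1)·3·6·5 = −90 ≡ 9, so v_3 = 9^{−1} = 5 (mod 11).
  i = 4 (α = 2): (2−9)(2−5)(2−8)(2−3) = (−7)·(−3)·(−6)·(−1) = 126 ≡ 5, so v_4 = 5^{−1} = 9 (mod 11).
  i = 5 (α = 3): (3−9)(3−5)(3−8)(3−2) = (−6)·(−2)·(−5)·1 = −60 ≡ 6, so v_5 = 6^{−1} = 2 (mod 11).
  v = [4, 2, 5, 9, 2].
Step 2: syndromes of r = [0, 3, 9, 8, 7] (all sums mod 11).
  S_0 = Σ v_i r_i = 4·0 + 2·3 + 5·9 + 9·8 + 2·7 = 137 ≡ 5.
  S_1 = Σ v_i α_i r_i = 4·9·0 + 2·5·3 + 5·8·9 + 9·2·8 + 2·3·7 = 576 ≡ 4.
  α_i^2 mod 11 = [4, 3, 9, 4, 9].
  S_2 = Σ v_i α_i^2 r_i = 4·4·0 + 2·3·3 + 5·9·9 + 9·4·8 + 2·9·7 = 837 ≡ 1.
  S = (5, 4, 1) ≠ 0, so r is not a codeword (an error is present).
Step 3: locate the error. For a single error e at position i, S_ℓ = v_i·e·α_i^ℓ, so α_err = S_1/S_0.
  S_0^{−1} = 5^{−1} = 9 (mod 11), so α_err = 4·9 = 36 ≡ 3 = α_5. Error position i = 5.
  Consistency check: S_2/S_1 = 1·3 = 3 ≡ 3 = α_err ✓ (single-error assumption holds).
Step 4: error magnitude e = S_0/v_5 = S_0·∏_{j≠5}(α_5 − α_j) = 5·6 = 30 ≡ 8 (mod 11).
Step 5: correct position 5: c_5 = r_5 − e = 7 − 8 ≡ 10 (mod 11). Hence c = [0, 3, 9, 8, 10].
  Check: interpolating c through the α_i gives m(x) = 4 + 2·x (degree < 2) with m(α_i) = c_i for every i, so c is indeed a codeword.


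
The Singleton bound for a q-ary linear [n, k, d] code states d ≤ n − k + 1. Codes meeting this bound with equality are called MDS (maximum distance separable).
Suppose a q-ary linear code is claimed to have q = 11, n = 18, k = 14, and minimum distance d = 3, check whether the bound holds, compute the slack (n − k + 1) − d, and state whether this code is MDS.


Singleton RHS = n − k + 1 = 5, slack = 2, bound satisfied, not MDS.

Singleton bound: d ≤ n − k + 1.
Here n = 18, k = 14, so n − k + 1 = 5.
Given d = 3, check d ≤ 5: YES.
Slack = (n − k + 1) − d = 2.
The code is NOT MDS (slack = 2 > 0).
Description: the claimed parameters are [18, 14, 3]_11; such a code would be non-MDS.


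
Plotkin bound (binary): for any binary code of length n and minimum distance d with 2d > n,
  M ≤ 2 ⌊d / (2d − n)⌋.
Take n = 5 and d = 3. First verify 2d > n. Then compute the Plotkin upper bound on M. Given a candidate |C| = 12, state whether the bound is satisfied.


Plotkin bound M ≤ 6; given |C| = 12 > bound (violated).

Check applicability: 2d = 6, n = 5.
2d − n = 1 > 0, so Plotkin applies.
Compute d/(2d−n) = 3/1 ≈ 3.0000.
⌊d/(2d−n)⌋ = 3.
Plotkin bound: M ≤ 2·3 = 6.
Given |C| = 12, check: VIOLATED.
This |C| is above the Plotkin bound, so no binary code with n = 5, d = 3 and 12 codewords exists.


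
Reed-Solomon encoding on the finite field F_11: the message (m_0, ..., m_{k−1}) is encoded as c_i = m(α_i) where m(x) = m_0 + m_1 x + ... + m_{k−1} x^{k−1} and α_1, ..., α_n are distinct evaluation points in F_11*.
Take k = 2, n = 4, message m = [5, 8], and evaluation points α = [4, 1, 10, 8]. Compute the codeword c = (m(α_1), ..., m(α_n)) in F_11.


c = [4, 2, 8, 3]

Message polynomial: m(x) = 5 + 8·x (mod 11).
For each evaluation point α_i, compute m(α_i) mod 11:
  α_1 = 4: Horner steps 8 → 4, so m(4) = 4.
  α_2 = 1: Horner steps 8 → 2, so m(1) = 2.
  α_3 = 10: Horner steps 8 → 8, so m(10) = 8.
  α_4 = 8: Horner steps 8 → 3, so m(8) = 3.
Codeword c = [4, 2, 8, 3] ∈ F_11^4.


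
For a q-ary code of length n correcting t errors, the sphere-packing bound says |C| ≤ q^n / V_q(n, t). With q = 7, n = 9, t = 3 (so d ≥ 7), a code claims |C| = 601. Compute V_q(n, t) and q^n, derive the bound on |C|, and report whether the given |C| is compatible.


V_q(n, t) = 19495, q^n = 40353607, Hamming bound = 2069, |C| = 601 ≤ bound (satisfied).

Step 1: Compute V_q(n, t) = Σ_{j=0}^3 C(n, j) (q−1)^j.
  j = 0: C(9,0)·(6)^0 = 1·1 = 1.
  j = 1: C(9,1)·(6)^1 = 9·6 = 54.
  j = 2: C(9,2)·(6)^2 = 36·36 = 1296.
  j = 3: C(9,3)·(6)^3 = 84·216 = 18144.
  V_q(n, t) = 1 + 54 + 1296 + 18144 = 19495.
Step 2: q^n = 7^9 = 40353607.
Step 3: Hamming bound ⌊q^n / V_q(n,t)⌋ = ⌊40353607/19495⌋ = 2069.
Step 4: Compare |C| = 601 to 2069: satisfied.
The claimed |C| lies below the Hamming bound.


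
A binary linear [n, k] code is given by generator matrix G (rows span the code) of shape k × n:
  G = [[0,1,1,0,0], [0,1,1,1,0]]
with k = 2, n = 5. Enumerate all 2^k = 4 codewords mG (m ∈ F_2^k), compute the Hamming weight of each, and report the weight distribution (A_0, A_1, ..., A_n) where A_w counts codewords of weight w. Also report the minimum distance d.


Weight distribution: A_0 = 1, A_1 = 1, A_2 = 1, A_3 = 1. Minimum distance d = 1.

Enumerate all 2^2 = 4 messages m ∈ F_2^2.
For each, compute codeword c = mG in F_2^5, then tally its weight.
  m = 00 → c = 00000, weight = 0.
  m = 10 → c = 01100, weight = 2.
  m = 01 → c = 01110, weight = 3.
  m = 11 → c = 00010, weight = 1.
Tally weights:
  weight 0: 1 codewords.
  weight 1: 1 codewords.
  weight 2: 1 codewords.
  weight 3: 1 codewords.
Minimum distance d = smallest w > 0 with A_w > 0 = 1.
Sanity: Σ A_w = 4 = 2^2 = 4 ✓.


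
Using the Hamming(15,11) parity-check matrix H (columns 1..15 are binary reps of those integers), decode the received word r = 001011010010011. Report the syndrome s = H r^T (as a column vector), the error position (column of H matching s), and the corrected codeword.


s = (0, 0, 1, 0)^T, error position = 2, corrected codeword c = 011011010010011

Compute s = H r^T mod 2 one row at a time:
  s_1 = 1 + 0 + 0 + 1 + 0 + 0 + 1 + 1 = 4 ≡ 0 (mod 2).
  s_2 = 0 + 1 + 1 + 0 + 0 + 0 + 1 + 1 = 4 ≡ 0 (mod 2).
  s_3 = 0 + 1 + 1 + 0 + 0 + 1 + 1 + 1 = 5 ≡ 1 (mod 2).
  s_4 = 0 + 1 + 1 + 0 + 0 + 1 + 0 + 1 = 4 ≡ 0 (mod 2).
s = (0, 0, 1, 0)^T — this equals column 2 of H (binary 0010), so error is at position 2.
Correct: flip bit 2 of r = 001011010010011 to get c = 011011010010011.


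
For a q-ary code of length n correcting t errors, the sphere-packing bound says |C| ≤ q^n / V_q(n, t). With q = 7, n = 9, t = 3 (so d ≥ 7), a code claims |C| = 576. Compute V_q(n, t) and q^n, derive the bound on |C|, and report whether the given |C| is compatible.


V_q(n, t) = 19495, q^n = 40353607, Hamming bound = 2069, |C| = 576 ≤ bound (satisfied).

Step 1: Compute V_q(n, t) = Σ_{j=0}^3 C(n, j) (q−1)^j.
  j = 0: C(9,0)·(6)^0 = 1·1 = 1.
  j = 1: C(9,1)·(6)^1 = 9·6 = 54.
  j = 2: C(9,2)·(6)^2 = 36·36 = 1296.
  j = 3: C(9,3)·(6)^3 = 84·216 = 18144.
  V_q(n, t) = 1 + 54 + 1296 + 18144 = 19495.
Step 2: q^n = 7^9 = 40353607.
Step 3: Hamming bound ⌊q^n / V_q(n,t)⌋ = ⌊40353607/19495⌋ = 2069.
Step 4: Compare |C| = 576 to 2069: satisfied.
The claimed |C| lies below the Hamming bound.


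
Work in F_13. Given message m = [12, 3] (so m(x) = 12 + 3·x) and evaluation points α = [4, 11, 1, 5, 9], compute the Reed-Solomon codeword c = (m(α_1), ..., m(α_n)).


c = [11, 6, 2, 1, 0]

Message polynomial: m(x) = 12 + 3·x (mod 13).
For each evaluation point α_i, compute m(α_i) mod 13:
  α_1 = 4: Horner steps 3 → 11, so m(4) = 11.
  α_2 = 11: Horner steps 3 → 6, so m(11) = 6.
  α_3 = 1: Horner steps 3 → 2, so m(1) = 2.
  α_4 = 5: Horner steps 3 → 1, so m(5) = 1.
  α_5 = 9: Horner steps 3 → 0, so m(9) = 0.
Codeword c = [11, 6, 2, 1, 0] ∈ F_13^5.


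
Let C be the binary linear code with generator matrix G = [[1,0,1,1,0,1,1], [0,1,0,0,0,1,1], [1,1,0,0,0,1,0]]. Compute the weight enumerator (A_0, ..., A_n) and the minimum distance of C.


Weight distribution: A_0 = 1, A_2 = 1, A_3 = 3, A_4 = 2, A_5 = 1. Minimum distance d = 2.

Enumerate all 2^3 = 8 messages m ∈ F_2^3.
For each, compute codeword c = mG in F_2^7, then tally its weight.
  m = 000 → c = 0000000, weight = 0.
  m = 100 → c = 1011011, weight = 5.
  m = 010 → c = 0100011, weight = 3.
  m = 110 → c = 1111000, weight = 4.
  m = 001 → c = 1100010, weight = 3.
  m = 101 → c = 0111001, weight = 4.
  m = 011 → c = 1000001, weight = 2.
  m = 111 → c = 0011010, weight = 3.
Tally weights:
  weight 0: 1 codewords.
  weight 2: 1 codewords.
  weight 3: 3 codewords.
  weight 4: 2 codewords.
  weight 5: 1 codewords.
Minimum distance d = smallest w > 0 with A_w > 0 = 2.
Sanity: Σ A_w = 8 = 2^3 = 8 ✓.


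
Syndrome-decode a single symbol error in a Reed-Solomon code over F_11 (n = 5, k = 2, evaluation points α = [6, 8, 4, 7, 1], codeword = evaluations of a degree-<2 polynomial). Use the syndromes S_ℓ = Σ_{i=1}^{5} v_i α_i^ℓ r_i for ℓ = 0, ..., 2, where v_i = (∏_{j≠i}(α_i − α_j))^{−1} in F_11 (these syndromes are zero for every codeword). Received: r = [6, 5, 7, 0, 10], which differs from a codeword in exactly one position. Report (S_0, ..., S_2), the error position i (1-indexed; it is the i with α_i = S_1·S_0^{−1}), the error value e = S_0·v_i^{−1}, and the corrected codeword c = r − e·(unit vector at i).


S = (6, 6, 6), error at position 5, error magnitude e = 7, c = [6, 5, 7, 0, 3].

Step 1: column multipliers v_i = (∏_{j≠i}(α_i − α_j))^{−1} mod 11.
  i = 1 (α = 6): (6−8)(6−4)(6−7)(6−1) = (−2)·2·(−1)·5 = 20 ≡ 9, so v_1 = 9^{−1} = 5 (mod 11).
  i = 2 (α = 8): (8−6)(8−4)(8−7)(8−1) = 2·4·1·7 = 56 ≡ 1, so v_2 = 1^{−1} = 1 (mod 11).
  i = 3 (α = 4): (4−6)(4−8)(4−7)(4−1) = (−2)·(−4)·(−3)·3 = −72 ≡ 5, so v_3 = 5^{−1} = 9 (mod 11).
  i = 4 (α = 7): (7−6)(7−8)(7−4)(7−1) = 1·(−1)·3·6 = −18 ≡ 4, so v_4 = 4^{−1} = 3 (mod 11).
  i = 5 (α = 1): (1−6)(1−8)(1−4)(1−7) = (−5)·(−7)·(−3)·(−6) = 630 ≡ 3, so v_5 = 3^{−1} = 4 (mod 11).
  v = [5, 1, 9, 3, 4].
Step 2: syndromes of r = [6, 5, 7, 0, 10] (all sums mod 11).
  S_0 = Σ v_i r_i = 5·6 + 1·5 + 9·7 + 3·0 + 4·10 = 138 ≡ 6.
  S_1 = Σ v_i α_i r_i = 5·6·6 + 1·8·5 + 9·4·7 + 3·7·0 + 4·1·10 = 512 ≡ 6.
  α_i^2 mod 11 = [3, 9, 5, 5, 1].
  S_2 = Σ v_i α_i^2 r_i = 5·3·6 + 1·9·5 + 9·5·7 + 3·5·0 + 4·1·10 = 490 ≡ 6.
  S = (6, 6, 6) ≠ 0, so r is not a codeword (an error is present).
Step 3: locate the error. For a single error e at position i, S_ℓ = v_i·e·α_i^ℓ, so α_err = S_1/S_0.
  S_0^{−1} = 6^{−1} = 2 (mod 11), so α_err = 6·2 = 12 ≡ 1 = α_5. Error position i = 5.
  Consistency check: S_2/S_1 = 6·2 = 12 ≡ 1 = α_err ✓ (single-error assumption holds).
Step 4: error magnitude e = S_0/v_5 = S_0·∏_{j≠5}(α_5 − α_j) = 6·3 = 18 ≡ 7 (mod 11).
Step 5: correct position 5: c_5 = r_5 − e = 10 − 7 ≡ 3 (mod 11). Hence c = [6, 5, 7, 0, 3].
  Check: interpolating c through the α_i gives m(x) = 9 + 5·x (degree < 2) with m(α_i) = c_i for every i, so c is indeed a codeword.


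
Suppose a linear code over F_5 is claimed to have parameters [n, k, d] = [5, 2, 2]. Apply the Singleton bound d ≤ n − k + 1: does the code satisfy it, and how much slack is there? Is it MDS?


Singleton RHS = n − k + 1 = 4, slack = 2, bound satisfied, not MDS.

Singleton bound: d ≤ n − k + 1.
Here n = 5, k = 2, so n − k + 1 = 4.
Given d = 2, check d ≤ 4: YES.
Slack = (n − k + 1) − d = 2.
The code is NOT MDS (slack = 2 > 0).
Description: the claimed parameters are [5, 2, 2]_5; such a code would be non-MDS.


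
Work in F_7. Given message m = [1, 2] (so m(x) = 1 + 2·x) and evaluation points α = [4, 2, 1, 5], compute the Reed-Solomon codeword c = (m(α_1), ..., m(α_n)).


c = [2, 5, 3, 4]

Message polynomial: m(x) = 1 + 2·x (mod 7).
For each evaluation point α_i, compute m(α_i) mod 7:
  α_1 = 4: Horner steps 2 → 2, so m(4) = 2.
  α_2 = 2: Horner steps 2 → 5, so m(2) = 5.
  α_3 = 1: Horner steps 2 → 3, so m(1) = 3.
  α_4 = 5: Horner steps 2 → 4, so m(5) = 4.
Codeword c = [2, 5, 3, 4] ∈ F_7^4.


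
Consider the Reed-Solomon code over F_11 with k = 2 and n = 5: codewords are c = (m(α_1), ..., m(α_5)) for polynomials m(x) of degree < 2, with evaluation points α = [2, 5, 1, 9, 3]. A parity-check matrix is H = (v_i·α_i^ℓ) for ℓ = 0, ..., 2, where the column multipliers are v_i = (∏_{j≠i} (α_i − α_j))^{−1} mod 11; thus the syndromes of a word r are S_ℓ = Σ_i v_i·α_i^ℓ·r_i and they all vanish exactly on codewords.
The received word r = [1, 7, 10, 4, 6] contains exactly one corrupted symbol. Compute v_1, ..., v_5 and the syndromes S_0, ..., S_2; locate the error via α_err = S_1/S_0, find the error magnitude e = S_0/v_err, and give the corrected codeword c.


S = (7, 10, 8), error at position 5, error magnitude e = 3, c = [1, 7, 10, 4, 3].

Step 1: column multipliers v_i = (∏_{j≠i}(α_i − α_j))^{−1} mod 11.
  i = 1 (α = 2): (2−5)(2−1)(2−9)(2−3) = (−3)·1·(−7)·(−1) = −21 ≡ 1, so v_1 = 1^{−1} = 1 (mod 11).
  i = 2 (α = 5): (5−2)(5−1)(5−9)(5−3) = 3·4·(−4)·2 = −96 ≡ 3, so v_2 = 3^{−1} = 4 (mod 11).
  i = 3 (α = 1): (1−2)(1−5)(1−9)(1−3) = (−1)·(−4)·(−8)·(−2) = 64 ≡ 9, so v_3 = 9^{−1} = 5 (mod 11).
  i = 4 (α = 9): (9−2)(9−5)(9−1)(9−3) = 7·4·8·6 = 1344 ≡ 2, so v_4 = 2^{−1} = 6 (mod 11).
  i = 5 (α = 3): (3−2)(3−5)(3−1)(3−9) = 1·(−2)·2·(−6) = 24 ≡ 2, so v_5 = 2^{−1} = 6 (mod 11).
  v = [1, 4, 5, 6, 6].
Step 2: syndromes of r = [1, 7, 10, 4, 6] (all sums mod 11).
  S_0 = Σ v_i r_i = 1·1 + 4·7 + 5·10 + 6·4 + 6·6 = 139 ≡ 7.
  S_1 = Σ v_i α_i r_i = 1·2·1 + 4·5·7 + 5·1·10 + 6·9·4 + 6·3·6 = 516 ≡ 10.
  α_i^2 mod 11 = [4, 3, 1, 4, 9].
  S_2 = Σ v_i α_i^2 r_i = 1·4·1 + 4·3·7 + 5·1·10 + 6·4·4 + 6·9·6 = 558 ≡ 8.
  S = (7, 10, 8) ≠ 0, so r is not a codeword (an error is present).
Step 3: locate the error. For a single error e at position i, S_ℓ = v_i·e·α_i^ℓ, so α_err = S_1/S_0.
  S_0^{−1} = 7^{−1} = 8 (mod 11), so α_err = 10·8 = 80 ≡ 3 = α_5. Error position i = 5.
  Consistency check: S_2/S_1 = 8·10 = 80 ≡ 3 = α_err ✓ (single-error assumption holds).
Step 4: error magnitude e = S_0/v_5 = S_0·∏_{j≠5}(α_5 − α_j) = 7·2 = 14 ≡ 3 (mod 11).
Step 5: correct position 5: c_5 = r_5 − e = 6 − 3 ≡ 3 (mod 11). Hence c = [1, 7, 10, 4, 3].
  Check: interpolating c through the α_i gives m(x) = 8 + 2·x (degree < 2) with m(α_i) = c_i for every i, so c is indeed a codeword.
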